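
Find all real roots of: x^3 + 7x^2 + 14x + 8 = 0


Let p(x) = x^3 + 7x^2 + 14x + 8. By the rational root theorem (leading coefficient 1), any rational root is an integer divisor of 8: try ±1, ±2, ... in turn.
Test x = 1: value = 30 ≠ 0.
Test x = -1: value = 0 ✓, so (x + 1) is a factor.
Synthetic division by (x + 1): bring down 1; 1(-1) + 7 = 6; 6(-1) + 14 = 8; 8(-1) + 8 = 0 → quotient x^2 + 6x + 8, remainder 0.
Solve the quadratic x^2 + 6x + 8 = 0: discriminant = 6^2 - 4(1)(8) = 36 - 32 = 4.
sqrt(4) = 2, so x = (-6 ± 2)/2: x = -2 or x = -4.

x = -4, x = -2, x = -1


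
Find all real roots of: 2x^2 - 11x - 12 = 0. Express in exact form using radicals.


Using the quadratic formula: x = (-b ± sqrt(b^2 - 4ac)) / (2a)
Here a = 2, b = -11, c = -12
Discriminant = b^2 - 4ac = (-11)^2 - 4(2)(-12) = 121 + 96 = 217
Since discriminant = 217 > 0, there are two real roots.
x = (11 ± sqrt(217)) / 4
Numerically: x ≈ 6.4327 or x ≈ -0.9327

x = (11 + sqrt(217)) / 4 or x = (11 - sqrt(217)) / 4


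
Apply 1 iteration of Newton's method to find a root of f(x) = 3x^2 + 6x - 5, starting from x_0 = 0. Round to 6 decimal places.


Newton's method: x_(n+1) = x_n - f(x_n)/f'(x_n)
f(x) = 3x^2 + 6x - 5
f'(x) = 6x + 6

Iteration 1:
  f(0.000000) = -5.000000
  f'(0.000000) = 6.000000
  x_1 = 0.000000 - (-5.000000)/(6.000000) = 0.833333

x_1 = 0.833333


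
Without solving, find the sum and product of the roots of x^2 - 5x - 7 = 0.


By Vieta's formulas for ax^2 + bx + c = 0:
  Sum of roots = -b/a
  Product of roots = c/a

Here a = 1, b = -5, c = -7
Sum = -(-5)/1 = 5
Product = -7/1 = -7

Sum = 5, Product = -7


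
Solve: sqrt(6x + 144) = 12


Square both sides: 6x + 144 = 12^2 = 144
6x = 144 - 144 = 0
x = 0
Check: sqrt(6*0 + 144) = sqrt(144) = 12 ✓

x = 0


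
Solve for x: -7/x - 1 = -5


Subtract -1 from both sides: -7/x = -4
Multiply both sides by x: -7 = -4 * x
Divide by -4: x = 7/4

x = 7/4


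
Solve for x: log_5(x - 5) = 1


Convert to exponential form: x - 5 = 5^1 = 5
x = 5 + 5 = 10
Check: log_5(10 - 5) = log_5(5) = log_5(5) = 1 ✓

x = 10


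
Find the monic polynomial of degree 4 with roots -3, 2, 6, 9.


A monic polynomial with roots -3, 2, 6, 9 is:
p(x) = (x + 3)(x - 2)(x - 6)(x - 9)
After multiplying by (x + 3): x + 3
After multiplying by (x - 2): x^2 + x - 6
After multiplying by (x - 6): x^3 - 5x^2 - 12x + 36
After multiplying by (x - 9): x^4 - 14x^3 + 33x^2 + 144x - 324

x^4 - 14x^3 + 33x^2 + 144x - 324


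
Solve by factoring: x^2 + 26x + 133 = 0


We need two numbers that multiply to 133 and add to 26.
Those numbers are 7 and 19 (since 7 * 19 = 133 and 7 + 19 = 26).
So x^2 + 26x + 133 = (x + 7)(x + 19) = 0
Setting each factor to zero: x = -7 or x = -19

x = -19, x = -7


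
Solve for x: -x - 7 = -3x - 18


Starting with: -x - 7 = -3x - 18
Move all x terms to left: (-1 + 3)x = -18 + 7
Simplify: 2x = -11
Divide both sides by 2: x = -11/2

x = -11/2


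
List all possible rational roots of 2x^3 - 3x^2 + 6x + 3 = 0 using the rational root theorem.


Rational root theorem: possible roots are ±p/q where:
  p divides the constant term (3): p ∈ {1, 3}
  q divides the leading coefficient (2): q ∈ {1, 2}

All possible rational roots: -3, -3/2, -1, -1/2, 1/2, 1, 3/2, 3

-3, -3/2, -1, -1/2, 1/2, 1, 3/2, 3


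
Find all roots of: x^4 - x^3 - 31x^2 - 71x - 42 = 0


Let p(x) = x^4 - x^3 - 31x^2 - 71x - 42. By the rational root theorem (leading coefficient 1), any rational root is an integer divisor of 42: try ±1, ±2, ... in turn.
Test x = 1: value = -144 ≠ 0.
Test x = -1: value = 0 ✓, so (x + 1) is a factor.
Synthetic division by (x + 1): bring down 1; 1(-1) - 1 = -2; (-2)(-1) - 31 = -29; (-29)(-1) - 71 = -42; (-42)(-1) - 42 = 0 → quotient x^3 - 2x^2 - 29x - 42, remainder 0.
Continue with the quotient x^3 - 2x^2 - 29x - 42 (candidates must divide 42; re-test x = -1 first in case it repeats).
Test x = -1: value = -16 ≠ 0.
Test x = 2: value = -100 ≠ 0.
Test x = -2: value = 0 ✓, so (x + 2) is a factor.
Synthetic division by (x + 2): bring down 1; 1(-2) - 2 = -4; (-4)(-2) - 29 = -21; (-21)(-2) - 42 = 0 → quotient x^2 - 4x - 21, remainder 0.
Solve the quadratic x^2 - 4x - 21 = 0: discriminant = (-4)^2 - 4(1)(-21) = 16 + 84 = 100.
sqrt(100) = 10, so x = (4 ± 10)/2: x = 7 or x = -3.
Collecting all roots found:

x = -3, x = -2, x = -1, x = 7


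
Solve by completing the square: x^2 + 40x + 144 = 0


Start: x^2 + 40x + 144 = 0
Move constant: x^2 + 40x = -144
Half of 40 is 20, squared is 400
Add 400 to both sides: x^2 + 40x + 400 = 256
(x + 20)^2 = 256
x + 20 = ±16
x = -20 + 16 = -4 or x = -20 - 16 = -36

x = -36, x = -4


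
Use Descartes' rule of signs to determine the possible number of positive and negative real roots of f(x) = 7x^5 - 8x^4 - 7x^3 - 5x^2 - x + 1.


Descartes' rule of signs:

For positive roots, count sign changes in f(x) = 7x^5 - 8x^4 - 7x^3 - 5x^2 - x + 1:
Signs of coefficients: +, -, -, -, -, +
Number of sign changes: 2
Possible positive real roots: 2, 0

For negative roots, examine f(-x) = -7x^5 - 8x^4 + 7x^3 - 5x^2 + x + 1:
Signs of coefficients: -, -, +, -, +, +
Number of sign changes: 3
Possible negative real roots: 3, 1

Positive roots: 2 or 0; Negative roots: 3 or 1


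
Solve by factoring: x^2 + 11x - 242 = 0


We need two numbers that multiply to -242 and add to 11.
Those numbers are 22 and -11 (since 22 * (-11) = -242 and 22 + (-11) = 11).
So x^2 + 11x - 242 = (x + 22)(x - 11) = 0
Setting each factor to zero: x = -22 or x = 11

x = -22, x = 11


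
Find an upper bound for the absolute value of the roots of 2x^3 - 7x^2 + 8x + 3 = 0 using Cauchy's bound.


Cauchy's bound: all roots r satisfy |r| <= 1 + max(|a_i/a_n|) for i = 0,...,n-1
where a_n is the leading coefficient.

Coefficients: [2, -7, 8, 3]
Leading coefficient a_n = 2
Ratios |a_i/a_n|: 7/2, 4, 3/2
Maximum ratio: 4
Cauchy's bound: |r| <= 1 + 4 = 5

Upper bound = 5


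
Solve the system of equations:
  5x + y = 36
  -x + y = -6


Using Cramer's rule:
Determinant D = (5)(1) - (-1)(1) = 5 + 1 = 6
Dx = (36)(1) - (-6)(1) = 36 + 6 = 42
Dy = (5)(-6) - (-1)(36) = -30 + 36 = 6
x = Dx/D = 42/6 = 7
y = Dy/D = 6/6 = 1

x = 7, y = 1


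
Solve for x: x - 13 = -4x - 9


Starting with: x - 13 = -4x - 9
Move all x terms to left: (1 + 4)x = -9 + 13
Simplify: 5x = 4
Divide both sides by 5: x = 4/5

x = 4/5


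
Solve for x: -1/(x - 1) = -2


Multiply both sides by (x - 1): -1 = -2(x - 1)
Distribute: -1 = -2x + 2
-2x = -1 - 2 = -3
x = 3/2

x = 3/2


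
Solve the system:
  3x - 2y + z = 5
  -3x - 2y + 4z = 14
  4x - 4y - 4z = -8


Using Cramer's rule. Expand each determinant along the first row.
D  = 3*[(-2)*(-4) - 4*(-4)] - (-2)*[(-3)*(-4) - 4*4] + 1*[(-3)*(-4) - (-2)*4]
  = 3*(24) - (-2)*(-4) + 1*(20) = 84
Dx = 5*[(-2)*(-4) - 4*(-4)] - (-2)*[14*(-4) - 4*(-8)] + 1*[14*(-4) - (-2)*(-8)]
  = 5*(24) - (-2)*(-24) + 1*(-72) = 0
Dy = 3*[14*(-4) - 4*(-8)] - 5*[(-3)*(-4) - 4*4] + 1*[(-3)*(-8) - 14*4]
  = 3*(-24) - 5*(-4) + 1*(-32) = -84
Dz = 3*[(-2)*(-8) - 14*(-4)] - (-2)*[(-3)*(-8) - 14*4] + 5*[(-3)*(-4) - (-2)*4]
  = 3*(72) - (-2)*(-32) + 5*(20) = 252
x = Dx/D = 0/84 = 0, y = Dy/D = -84/84 = -1, z = Dz/D = 252/84 = 3
Check eq1: (3)(0) + (-2)(-1) + (1)(3) = 5 = 5 ✓
Check eq2: (-3)(0) + (-2)(-1) + (4)(3) = 14 = 14 ✓
Check eq3: (4)(0) + (-4)(-1) + (-4)(3) = -8 = -8 ✓

x = 0, y = -1, z = 3


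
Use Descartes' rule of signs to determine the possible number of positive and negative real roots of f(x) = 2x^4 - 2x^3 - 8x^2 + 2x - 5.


Descartes' rule of signs:

For positive roots, count sign changes in f(x) = 2x^4 - 2x^3 - 8x^2 + 2x - 5:
Signs of coefficients: +, -, -, +, -
Number of sign changes: 3
Possible positive real roots: 3, 1

For negative roots, examine f(-x) = 2x^4 + 2x^3 - 8x^2 - 2x - 5:
Signs of coefficients: +, +, -, -, -
Number of sign changes: 1
Possible negative real roots: 1

Positive roots: 3 or 1; Negative roots: 1


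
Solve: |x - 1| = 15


An absolute value equation |expr| = 15 gives two cases:
Case 1: x - 1 = 15
  x = 16, so x = 16
Case 2: x - 1 = -15
  x = -14, so x = -14

x = -14, x = 16


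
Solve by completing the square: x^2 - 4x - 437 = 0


Start: x^2 - 4x - 437 = 0
Move constant: x^2 - 4x = 437
Half of -4 is -2, squared is 4
Add 4 to both sides: x^2 - 4x + 4 = 441
(x - 2)^2 = 441
x - 2 = ±21
x = 2 + 21 = 23 or x = 2 - 21 = -19

x = -19, x = 23


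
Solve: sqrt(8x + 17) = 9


Square both sides: 8x + 17 = 9^2 = 81
8x = 81 - 17 = 64
x = 8
Check: sqrt(8*8 + 17) = sqrt(81) = 9 ✓

x = 8


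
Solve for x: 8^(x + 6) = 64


Express both sides with the same base.
64 = 8^2
Since the bases match, equate exponents: x + 6 = 2
So x = 2 - (6) = -4

x = -4


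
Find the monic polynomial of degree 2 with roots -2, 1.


A monic polynomial with roots -2, 1 is:
p(x) = (x + 2)(x - 1)
After multiplying by (x + 2): x + 2
After multiplying by (x - 1): x^2 + x - 2

x^2 + x - 2


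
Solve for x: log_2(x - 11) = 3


Convert to exponential form: x - 11 = 2^3 = 8
x = 8 + 11 = 19
Check: log_2(19 - 11) = log_2(8) = log_2(8) = 3 ✓

x = 19


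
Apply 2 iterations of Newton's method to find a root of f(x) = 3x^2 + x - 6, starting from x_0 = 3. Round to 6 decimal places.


Newton's method: x_(n+1) = x_n - f(x_n)/f'(x_n)
f(x) = 3x^2 + x - 6
f'(x) = 6x + 1

Iteration 1:
  f(3.000000) = 24.000000
  f'(3.000000) = 19.000000
  x_1 = 3.000000 - (24.000000)/(19.000000) = 1.736842

Iteration 2:
  f(1.736842) = 4.786704
  f'(1.736842) = 11.421053
  x_2 = 1.736842 - (4.786704)/(11.421053) = 1.317730

x_2 = 1.317730


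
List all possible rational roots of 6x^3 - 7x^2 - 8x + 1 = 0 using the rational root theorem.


Rational root theorem: possible roots are ±p/q where:
  p divides the constant term (1): p ∈ {1}
  q divides the leading coefficient (6): q ∈ {1, 2, 3, 6}

All possible rational roots: -1, -1/2, -1/3, -1/6, 1/6, 1/3, 1/2, 1

-1, -1/2, -1/3, -1/6, 1/6, 1/3, 1/2, 1


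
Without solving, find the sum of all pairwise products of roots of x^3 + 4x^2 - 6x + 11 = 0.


By Vieta's formulas for x^3 + bx^2 + cx + d = 0:
  r1 + r2 + r3 = -b/a = -4
  r1*r2 + r1*r3 + r2*r3 = c/a = -6
  r1*r2*r3 = -d/a = -11


Sum of pairwise products = -6


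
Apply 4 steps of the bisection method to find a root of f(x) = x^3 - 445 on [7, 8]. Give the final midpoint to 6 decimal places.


f(x) = x^3 - 445
f(7) = -102 < 0
f(8) = 67 > 0

Step 1: midpoint = (7.000000 + 8.000000)/2 = 7.500000
  f(7.500000) = -23.125000
  f(mid) < 0, so root is in [7.500000, 8.000000]

Step 2: midpoint = (7.500000 + 8.000000)/2 = 7.750000
  f(7.750000) = 20.484375
  f(mid) > 0, so root is in [7.500000, 7.750000]

Step 3: midpoint = (7.500000 + 7.750000)/2 = 7.625000
  f(7.625000) = -1.677734
  f(mid) < 0, so root is in [7.625000, 7.750000]

Step 4: midpoint = (7.625000 + 7.750000)/2 = 7.687500
  f(7.687500) = 9.313232
  f(mid) > 0, so root is in [7.625000, 7.687500]

midpoint = 7.687500


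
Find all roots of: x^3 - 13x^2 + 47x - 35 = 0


Let p(x) = x^3 - 13x^2 + 47x - 35. By the rational root theorem (leading coefficient 1), any rational root is an integer divisor of 35: try ±1, ±2, ... in turn.
Test x = 1: value = 0 ✓, so (x - 1) is a factor.
Synthetic division by (x - 1): bring down 1; 1(1) - 13 = -12; (-12)(1) + 47 = 35; 35(1) - 35 = 0 → quotient x^2 - 12x + 35, remainder 0.
Solve the quadratic x^2 - 12x + 35 = 0: discriminant = (-12)^2 - 4(1)(35) = 144 - 140 = 4.
sqrt(4) = 2, so x = (12 ± 2)/2: x = 7 or x = 5.
Collecting all roots found:

x = 1, x = 5, x = 7


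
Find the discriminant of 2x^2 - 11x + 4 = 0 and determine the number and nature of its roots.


For ax^2 + bx + c = 0, discriminant D = b^2 - 4ac
Here a = 2, b = -11, c = 4
D = (-11)^2 - 4(2)(4) = 121 - 32 = 89

D = 89 > 0 but not a perfect square
The equation has 2 distinct real irrational roots.

Discriminant = 89, 2 distinct real irrational roots


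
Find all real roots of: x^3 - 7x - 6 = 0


Let p(x) = x^3 - 7x - 6. By the rational root theorem (leading coefficient 1), any rational root is an integer divisor of 6: try ±1, ±2, ... in turn.
Test x = 1: value = -12 ≠ 0.
Test x = -1: value = 0 ✓, so (x + 1) is a factor.
Synthetic division by (x + 1): bring down 1; 1(-1) + 0 = -1; (-1)(-1) - 7 = -6; (-6)(-1) - 6 = 0 → quotient x^2 - x - 6, remainder 0.
Solve the quadratic x^2 - x - 6 = 0: discriminant = (-1)^2 - 4(1)(-6) = 1 + 24 = 25.
sqrt(25) = 5, so x = (1 ± 5)/2: x = 3 or x = -2.

x = -2, x = -1, x = 3


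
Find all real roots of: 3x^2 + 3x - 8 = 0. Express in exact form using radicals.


Using the quadratic formula: x = (-b ± sqrt(b^2 - 4ac)) / (2a)
Here a = 3, b = 3, c = -8
Discriminant = b^2 - 4ac = 3^2 - 4(3)(-8) = 9 + 96 = 105
Since discriminant = 105 > 0, there are two real roots.
x = (-3 ± sqrt(105)) / 6
Numerically: x ≈ 1.2078 or x ≈ -2.2078

x = (-3 + sqrt(105)) / 6 or x = (-3 - sqrt(105)) / 6


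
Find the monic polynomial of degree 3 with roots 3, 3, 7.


A monic polynomial with roots 3, 3, 7 is:
p(x) = (x - 3)(x - 3)(x - 7)
After multiplying by (x - 3): x - 3
After multiplying by (x - 3): x^2 - 6x + 9
After multiplying by (x - 7): x^3 - 13x^2 + 51x - 63

x^3 - 13x^2 + 51x - 63


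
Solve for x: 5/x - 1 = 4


Subtract -1 from both sides: 5/x = 5
Multiply both sides by x: 5 = 5 * x
Divide by 5: x = 1

x = 1


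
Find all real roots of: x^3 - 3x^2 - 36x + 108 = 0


Let p(x) = x^3 - 3x^2 - 36x + 108. By the rational root theorem (leading coefficient 1), any rational root is an integer divisor of 108: try ±1, ±2, ... in turn.
Test x = 1: value = 70 ≠ 0.
Test x = -1: value = 140 ≠ 0.
Test x = 2: value = 32 ≠ 0.
Test x = -2: value = 160 ≠ 0.
Test x = 3: value = 0 ✓, so (x - 3) is a factor.
Synthetic division by (x - 3): bring down 1; 1(3) - 3 = 0; 0(3) - 36 = -36; (-36)(3) + 108 = 0 → quotient x^2 - 36, remainder 0.
Solve the quadratic x^2 - 36 = 0: discriminant = 0^2 - 4(1)(-36) = 0 + 144 = 144.
sqrt(144) = 12, so x = (0 ± 12)/2: x = 6 or x = -6.

x = -6, x = 3, x = 6


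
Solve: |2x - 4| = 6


An absolute value equation |expr| = 6 gives two cases:
Case 1: 2x - 4 = 6
  2x = 10, so x = 5
Case 2: 2x - 4 = -6
  2x = -2, so x = -1

x = -1, x = 5


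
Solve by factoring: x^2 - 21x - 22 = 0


We need two numbers that multiply to -22 and add to -21.
Those numbers are 1 and -22 (since 1 * (-22) = -22 and 1 + (-22) = -21).
So x^2 - 21x - 22 = (x + 1)(x - 22) = 0
Setting each factor to zero: x = -1 or x = 22

x = -1, x = 22


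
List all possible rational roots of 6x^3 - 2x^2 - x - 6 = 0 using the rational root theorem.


Rational root theorem: possible roots are ±p/q where:
  p divides the constant term (-6): p ∈ {1, 2, 3, 6}
  q divides the leading coefficient (6): q ∈ {1, 2, 3, 6}

All possible rational roots: -6, -3, -2, -3/2, -1, -2/3, -1/2, -1/3, -1/6, 1/6, 1/3, 1/2, 2/3, 1, 3/2, 2, 3, 6

-6, -3, -2, -3/2, -1, -2/3, -1/2, -1/3, -1/6, 1/6, 1/3, 1/2, 2/3, 1, 3/2, 2, 3, 6


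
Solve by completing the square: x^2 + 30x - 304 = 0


Start: x^2 + 30x - 304 = 0
Move constant: x^2 + 30x = 304
Half of 30 is 15, squared is 225
Add 225 to both sides: x^2 + 30x + 225 = 529
(x + 15)^2 = 529
x + 15 = ±23
x = -15 + 23 = 8 or x = -15 - 23 = -38

x = -38, x = 8


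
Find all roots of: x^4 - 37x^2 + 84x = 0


The constant term is 0, so x = 0 is a root. Factor out x:
  x^3 - 37x + 84 = 0
Let p(x) = x^3 - 37x + 84. By the rational root theorem (leading coefficient 1), any rational root is an integer divisor of 84: try ±1, ±2, ... in turn.
Test x = 1: value = 48 ≠ 0.
Test x = -1: value = 120 ≠ 0.
Test x = 2: value = 18 ≠ 0.
Test x = -2: value = 150 ≠ 0.
Test x = 3: value = 0 ✓, so (x - 3) is a factor.
Synthetic division by (x - 3): bring down 1; 1(3) + 0 = 3; 3(3) - 37 = -28; (-28)(3) + 84 = 0 → quotient x^2 + 3x - 28, remainder 0.
Solve the quadratic x^2 + 3x - 28 = 0: discriminant = 3^2 - 4(1)(-28) = 9 + 112 = 121.
sqrt(121) = 11, so x = (-3 ± 11)/2: x = 4 or x = -7.
Collecting all roots found:

x = -7, x = 0, x = 3, x = 4


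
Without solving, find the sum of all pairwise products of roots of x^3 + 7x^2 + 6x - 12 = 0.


By Vieta's formulas for x^3 + bx^2 + cx + d = 0:
  r1 + r2 + r3 = -b/a = -7
  r1*r2 + r1*r3 + r2*r3 = c/a = 6
  r1*r2*r3 = -d/a = 12


Sum of pairwise products = 6


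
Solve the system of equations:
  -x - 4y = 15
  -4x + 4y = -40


Using Cramer's rule:
Determinant D = (-1)(4) - (-4)(-4) = -4 - 16 = -20
Dx = (15)(4) - (-40)(-4) = 60 - 160 = -100
Dy = (-1)(-40) - (-4)(15) = 40 + 60 = 100
x = Dx/D = -100/-20 = 5
y = Dy/D = 100/-20 = -5

x = 5, y = -5


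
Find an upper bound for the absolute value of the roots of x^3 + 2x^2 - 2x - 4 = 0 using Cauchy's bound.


Cauchy's bound: all roots r satisfy |r| <= 1 + max(|a_i/a_n|) for i = 0,...,n-1
where a_n is the leading coefficient.

Coefficients: [1, 2, -2, -4]
Leading coefficient a_n = 1
Ratios |a_i/a_n|: 2, 2, 4
Maximum ratio: 4
Cauchy's bound: |r| <= 1 + 4 = 5

Upper bound = 5


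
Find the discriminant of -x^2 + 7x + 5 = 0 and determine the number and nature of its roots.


For ax^2 + bx + c = 0, discriminant D = b^2 - 4ac
Here a = -1, b = 7, c = 5
D = (7)^2 - 4(-1)(5) = 49 + 20 = 69

D = 69 > 0 but not a perfect square
The equation has 2 distinct real irrational roots.

Discriminant = 69, 2 distinct real irrational roots


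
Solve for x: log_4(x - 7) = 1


Convert to exponential form: x - 7 = 4^1 = 4
x = 4 + 7 = 11
Check: log_4(11 - 7) = log_4(4) = log_4(4) = 1 ✓

x = 11


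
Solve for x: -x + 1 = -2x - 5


Starting with: -x + 1 = -2x - 5
Move all x terms to left: (-1 + 2)x = -5 - 1
Simplify: x = -6
Divide both sides by 1: x = -6

x = -6


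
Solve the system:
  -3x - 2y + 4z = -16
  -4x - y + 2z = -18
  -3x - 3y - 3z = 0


Using Cramer's rule. Expand each determinant along the first row.
D  = (-3)*[(-1)*(-3) - 2*(-3)] - (-2)*[(-4)*(-3) - 2*(-3)] + 4*[(-4)*(-3) - (-1)*(-3)]
  = (-3)*(9) - (-2)*(18) + 4*(9) = 45
Dx = (-16)*[(-1)*(-3) - 2*(-3)] - (-2)*[(-18)*(-3) - 2*0] + 4*[(-18)*(-3) - (-1)*0]
  = (-16)*(9) - (-2)*(54) + 4*(54) = 180
Dy = (-3)*[(-18)*(-3) - 2*0] - (-16)*[(-4)*(-3) - 2*(-3)] + 4*[(-4)*0 - (-18)*(-3)]
  = (-3)*(54) - (-16)*(18) + 4*(-54) = -90
Dz = (-3)*[(-1)*0 - (-18)*(-3)] - (-2)*[(-4)*0 - (-18)*(-3)] + (-16)*[(-4)*(-3) - (-1)*(-3)]
  = (-3)*(-54) - (-2)*(-54) + (-16)*(9) = -90
x = Dx/D = 180/45 = 4, y = Dy/D = -90/45 = -2, z = Dz/D = -90/45 = -2
Check eq1: (-3)(4) + (-2)(-2) + (4)(-2) = -16 = -16 ✓
Check eq2: (-4)(4) + (-1)(-2) + (2)(-2) = -18 = -18 ✓
Check eq3: (-3)(4) + (-3)(-2) + (-3)(-2) = 0 = 0 ✓

x = 4, y = -2, z = -2


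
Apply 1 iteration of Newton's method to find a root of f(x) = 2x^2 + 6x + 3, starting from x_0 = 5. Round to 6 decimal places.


Newton's method: x_(n+1) = x_n - f(x_n)/f'(x_n)
f(x) = 2x^2 + 6x + 3
f'(x) = 4x + 6

Iteration 1:
  f(5.000000) = 83.000000
  f'(5.000000) = 26.000000
  x_1 = 5.000000 - (83.000000)/(26.000000) = 1.807692

x_1 = 1.807692


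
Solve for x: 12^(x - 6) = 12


Express both sides with the same base.
12 = 12^1
Since the bases match, equate exponents: x - 6 = 1
So x = 1 - (-6) = 7

x = 7


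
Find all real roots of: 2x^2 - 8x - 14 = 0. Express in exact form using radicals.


Using the quadratic formula: x = (-b ± sqrt(b^2 - 4ac)) / (2a)
Here a = 2, b = -8, c = -14
Discriminant = b^2 - 4ac = (-8)^2 - 4(2)(-14) = 64 + 112 = 176
Since discriminant = 176 > 0, there are two real roots.
x = (8 ± 4*sqrt(11)) / 4
Simplifying: x = 2 ± sqrt(11)
Numerically: x ≈ 5.3166 or x ≈ -1.3166

x = 2 + sqrt(11) or x = 2 - sqrt(11)


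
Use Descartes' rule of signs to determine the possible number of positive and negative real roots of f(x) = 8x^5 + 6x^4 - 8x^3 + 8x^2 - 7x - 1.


Descartes' rule of signs:

For positive roots, count sign changes in f(x) = 8x^5 + 6x^4 - 8x^3 + 8x^2 - 7x - 1:
Signs of coefficients: +, +, -, +, -, -
Number of sign changes: 3
Possible positive real roots: 3, 1

For negative roots, examine f(-x) = -8x^5 + 6x^4 + 8x^3 + 8x^2 + 7x - 1:
Signs of coefficients: -, +, +, +, +, -
Number of sign changes: 2
Possible negative real roots: 2, 0

Positive roots: 3 or 1; Negative roots: 2 or 0


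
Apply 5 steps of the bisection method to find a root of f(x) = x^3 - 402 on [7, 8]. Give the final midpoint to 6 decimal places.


f(x) = x^3 - 402
f(7) = -59 < 0
f(8) = 110 > 0

Step 1: midpoint = (7.000000 + 8.000000)/2 = 7.500000
  f(7.500000) = 19.875000
  f(mid) > 0, so root is in [7.000000, 7.500000]

Step 2: midpoint = (7.000000 + 7.500000)/2 = 7.250000
  f(7.250000) = -20.921875
  f(mid) < 0, so root is in [7.250000, 7.500000]

Step 3: midpoint = (7.250000 + 7.500000)/2 = 7.375000
  f(7.375000) = -0.869141
  f(mid) < 0, so root is in [7.375000, 7.500000]

Step 4: midpoint = (7.375000 + 7.500000)/2 = 7.437500
  f(7.437500) = 9.415771
  f(mid) > 0, so root is in [7.375000, 7.437500]

Step 5: midpoint = (7.375000 + 7.437500)/2 = 7.406250
  f(7.406250) = 4.251617
  f(mid) > 0, so root is in [7.375000, 7.406250]

midpoint = 7.406250


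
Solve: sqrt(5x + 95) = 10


Square both sides: 5x + 95 = 10^2 = 100
5x = 100 - 95 = 5
x = 1
Check: sqrt(5*1 + 95) = sqrt(100) = 10 ✓

x = 1


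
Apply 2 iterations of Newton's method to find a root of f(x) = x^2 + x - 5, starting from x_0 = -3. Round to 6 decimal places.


Newton's method: x_(n+1) = x_n - f(x_n)/f'(x_n)
f(x) = x^2 + x - 5
f'(x) = 2x + 1

Iteration 1:
  f(-3.000000) = 1.000000
  f'(-3.000000) = -5.000000
  x_1 = -3.000000 - (1.000000)/(-5.000000) = -2.800000

Iteration 2:
  f(-2.800000) = 0.040000
  f'(-2.800000) = -4.600000
  x_2 = -2.800000 - (0.040000)/(-4.600000) = -2.791304

x_2 = -2.791304


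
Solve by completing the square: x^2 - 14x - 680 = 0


Start: x^2 - 14x - 680 = 0
Move constant: x^2 - 14x = 680
Half of -14 is -7, squared is 49
Add 49 to both sides: x^2 - 14x + 49 = 729
(x - 7)^2 = 729
x - 7 = ±27
x = 7 + 27 = 34 or x = 7 - 27 = -20

x = -20, x = 34


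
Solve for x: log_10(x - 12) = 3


Convert to exponential form: x - 12 = 10^3 = 1000
x = 1000 + 12 = 1012
Check: log_10(1012 - 12) = log_10(1000) = log_10(1000) = 3 ✓

x = 1012


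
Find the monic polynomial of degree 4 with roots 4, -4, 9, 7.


A monic polynomial with roots 4, -4, 9, 7 is:
p(x) = (x - 4)(x + 4)(x - 9)(x - 7)
After multiplying by (x - 4): x - 4
After multiplying by (x + 4): x^2 - 16
After multiplying by (x - 9): x^3 - 9x^2 - 16x + 144
After multiplying by (x - 7): x^4 - 16x^3 + 47x^2 + 256x - 1008

x^4 - 16x^3 + 47x^2 + 256x - 1008


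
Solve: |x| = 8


An absolute value equation |expr| = 8 gives two cases:
Case 1: x = 8
  x = 8, so x = 8
Case 2: x = -8
  x = -8, so x = -8

x = -8, x = 8


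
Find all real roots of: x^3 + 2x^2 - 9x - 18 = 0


Let p(x) = x^3 + 2x^2 - 9x - 18. By the rational root theorem (leading coefficient 1), any rational root is an integer divisor of 18: try ±1, ±2, ... in turn.
Test x = 1: value = -24 ≠ 0.
Test x = -1: value = -8 ≠ 0.
Test x = 2: value = -20 ≠ 0.
Test x = -2: value = 0 ✓, so (x + 2) is a factor.
Synthetic division by (x + 2): bring down 1; 1(-2) + 2 = 0; 0(-2) - 9 = -9; (-9)(-2) - 18 = 0 → quotient x^2 - 9, remainder 0.
Solve the quadratic x^2 - 9 = 0: discriminant = 0^2 - 4(1)(-9) = 0 + 36 = 36.
sqrt(36) = 6, so x = (0 ± 6)/2: x = 3 or x = -3.

x = -3, x = -2, x = 3


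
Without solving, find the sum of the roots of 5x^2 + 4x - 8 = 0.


By Vieta's formulas for ax^2 + bx + c = 0:
  Sum of roots = -b/a
  Product of roots = c/a

Here a = 5, b = 4, c = -8
Sum = -(4)/5 = -4/5
Product = -8/5 = -8/5

Sum = -4/5


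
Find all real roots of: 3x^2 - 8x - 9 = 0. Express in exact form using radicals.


Using the quadratic formula: x = (-b ± sqrt(b^2 - 4ac)) / (2a)
Here a = 3, b = -8, c = -9
Discriminant = b^2 - 4ac = (-8)^2 - 4(3)(-9) = 64 + 108 = 172
Since discriminant = 172 > 0, there are two real roots.
x = (8 ± 2*sqrt(43)) / 6
Simplifying: x = (4 ± sqrt(43)) / 3
Numerically: x ≈ 3.5191 or x ≈ -0.8525

x = (4 + sqrt(43)) / 3 or x = (4 - sqrt(43)) / 3


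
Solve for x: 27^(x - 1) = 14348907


Express both sides with the same base.
14348907 = 27^5
Since the bases match, equate exponents: x - 1 = 5
So x = 5 - (-1) = 6

x = 6


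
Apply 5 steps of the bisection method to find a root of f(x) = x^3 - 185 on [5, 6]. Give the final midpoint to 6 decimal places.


f(x) = x^3 - 185
f(5) = -60 < 0
f(6) = 31 > 0

Step 1: midpoint = (5.000000 + 6.000000)/2 = 5.500000
  f(5.500000) = -18.625000
  f(mid) < 0, so root is in [5.500000, 6.000000]

Step 2: midpoint = (5.500000 + 6.000000)/2 = 5.750000
  f(5.750000) = 5.109375
  f(mid) > 0, so root is in [5.500000, 5.750000]

Step 3: midpoint = (5.500000 + 5.750000)/2 = 5.625000
  f(5.625000) = -7.021484
  f(mid) < 0, so root is in [5.625000, 5.750000]

Step 4: midpoint = (5.625000 + 5.750000)/2 = 5.687500
  f(5.687500) = -1.022705
  f(mid) < 0, so root is in [5.687500, 5.750000]

Step 5: midpoint = (5.687500 + 5.750000)/2 = 5.718750
  f(5.718750) = 2.026581
  f(mid) > 0, so root is in [5.687500, 5.718750]

midpoint = 5.718750


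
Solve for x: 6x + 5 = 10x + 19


Starting with: 6x + 5 = 10x + 19
Move all x terms to left: (6 - 10)x = 19 - 5
Simplify: -4x = 14
Divide both sides by -4: x = -7/2

x = -7/2


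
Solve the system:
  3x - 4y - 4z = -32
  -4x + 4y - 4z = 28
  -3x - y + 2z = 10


Using Cramer's rule. Expand each determinant along the first row.
D  = 3*[4*2 - (-4)*(-1)] - (-4)*[(-4)*2 - (-4)*(-3)] + (-4)*[(-4)*(-1) - 4*(-3)]
  = 3*(4) - (-4)*(-20) + (-4)*(16) = -132
Dx = (-32)*[4*2 - (-4)*(-1)] - (-4)*[28*2 - (-4)*10] + (-4)*[28*(-1) - 4*10]
  = (-32)*(4) - (-4)*(96) + (-4)*(-68) = 528
Dy = 3*[28*2 - (-4)*10] - (-32)*[(-4)*2 - (-4)*(-3)] + (-4)*[(-4)*10 - 28*(-3)]
  = 3*(96) - (-32)*(-20) + (-4)*(44) = -528
Dz = 3*[4*10 - 28*(-1)] - (-4)*[(-4)*10 - 28*(-3)] + (-32)*[(-4)*(-1) - 4*(-3)]
  = 3*(68) - (-4)*(44) + (-32)*(16) = -132
x = Dx/D = 528/-132 = -4, y = Dy/D = -528/-132 = 4, z = Dz/D = -132/-132 = 1
Check eq1: (3)(-4) + (-4)(4) + (-4)(1) = -32 = -32 ✓
Check eq2: (-4)(-4) + (4)(4) + (-4)(1) = 28 = 28 ✓
Check eq3: (-3)(-4) + (-1)(4) + (2)(1) = 10 = 10 ✓

x = -4, y = 4, z = 1


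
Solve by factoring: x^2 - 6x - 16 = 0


We need two numbers that multiply to -16 and add to -6.
Those numbers are 2 and -8 (since 2 * (-8) = -16 and 2 + (-8) = -6).
So x^2 - 6x - 16 = (x + 2)(x - 8) = 0
Setting each factor to zero: x = -2 or x = 8

x = -2, x = 8


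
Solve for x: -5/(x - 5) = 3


Multiply both sides by (x - 5): -5 = 3(x - 5)
Distribute: -5 = 3x - 15
3x = -5 + 15 = 10
x = 10/3

x = 10/3


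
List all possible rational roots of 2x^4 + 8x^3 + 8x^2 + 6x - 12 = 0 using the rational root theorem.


Rational root theorem: possible roots are ±p/q where:
  p divides the constant term (-12): p ∈ {1, 2, 3, 4, 6, 12}
  q divides the leading coefficient (2): q ∈ {1, 2}

All possible rational roots: -12, -6, -4, -3, -2, -3/2, -1, -1/2, 1/2, 1, 3/2, 2, 3, 4, 6, 12

-12, -6, -4, -3, -2, -3/2, -1, -1/2, 1/2, 1, 3/2, 2, 3, 4, 6, 12


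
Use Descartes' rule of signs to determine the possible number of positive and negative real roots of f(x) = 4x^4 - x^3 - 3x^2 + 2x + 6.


Descartes' rule of signs:

For positive roots, count sign changes in f(x) = 4x^4 - x^3 - 3x^2 + 2x + 6:
Signs of coefficients: +, -, -, +, +
Number of sign changes: 2
Possible positive real roots: 2, 0

For negative roots, examine f(-x) = 4x^4 + x^3 - 3x^2 - 2x + 6:
Signs of coefficients: +, +, -, -, +
Number of sign changes: 2
Possible negative real roots: 2, 0

Positive roots: 2 or 0; Negative roots: 2 or 0


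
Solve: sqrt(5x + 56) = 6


Square both sides: 5x + 56 = 6^2 = 36
5x = 36 - 56 = -20
x = -4
Check: sqrt(5*(-4) + 56) = sqrt(36) = 6 ✓

x = -4


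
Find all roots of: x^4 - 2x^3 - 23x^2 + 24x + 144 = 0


Let p(x) = x^4 - 2x^3 - 23x^2 + 24x + 144. By the rational root theorem (leading coefficient 1), any rational root is an integer divisor of 144: try ±1, ±2, ... in turn.
Test x = 1: value = 144 ≠ 0.
Test x = -1: value = 100 ≠ 0.
Test x = 2: value = 100 ≠ 0.
Test x = -2: value = 36 ≠ 0.
Test x = 3: value = 36 ≠ 0.
Test x = -3: value = 0 ✓, so (x + 3) is a factor.
Synthetic division by (x + 3): bring down 1; 1(-3) - 2 = -5; (-5)(-3) - 23 = -8; (-8)(-3) + 24 = 48; 48(-3) + 144 = 0 → quotient x^3 - 5x^2 - 8x + 48, remainder 0.
Continue with the quotient x^3 - 5x^2 - 8x + 48 (candidates must divide 48; re-test x = -3 first in case it repeats).
Test x = -3: value = 0 ✓, so (x + 3) is a factor.
Synthetic division by (x + 3): bring down 1; 1(-3) - 5 = -8; (-8)(-3) - 8 = 16; 16(-3) + 48 = 0 → quotient x^2 - 8x + 16, remainder 0.
Solve the quadratic x^2 - 8x + 16 = 0: discriminant = (-8)^2 - 4(1)(16) = 64 - 64 = 0.
Discriminant = 0, so a double root: x = 8/2 = 4.
Collecting all roots found:

x = -3 (multiplicity 2), x = 4 (multiplicity 2)


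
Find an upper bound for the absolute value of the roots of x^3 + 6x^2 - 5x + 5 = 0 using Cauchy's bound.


Cauchy's bound: all roots r satisfy |r| <= 1 + max(|a_i/a_n|) for i = 0,...,n-1
where a_n is the leading coefficient.

Coefficients: [1, 6, -5, 5]
Leading coefficient a_n = 1
Ratios |a_i/a_n|: 6, 5, 5
Maximum ratio: 6
Cauchy's bound: |r| <= 1 + 6 = 7

Upper bound = 7


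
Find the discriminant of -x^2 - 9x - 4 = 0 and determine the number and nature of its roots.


For ax^2 + bx + c = 0, discriminant D = b^2 - 4ac
Here a = -1, b = -9, c = -4
D = (-9)^2 - 4(-1)(-4) = 81 - 16 = 65

D = 65 > 0 but not a perfect square
The equation has 2 distinct real irrational roots.

Discriminant = 65, 2 distinct real irrational roots


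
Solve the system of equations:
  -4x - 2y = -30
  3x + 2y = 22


Using Cramer's rule:
Determinant D = (-4)(2) - (3)(-2) = -8 + 6 = -2
Dx = (-30)(2) - (22)(-2) = -60 + 44 = -16
Dy = (-4)(22) - (3)(-30) = -88 + 90 = 2
x = Dx/D = -16/-2 = 8
y = Dy/D = 2/-2 = -1

x = 8, y = -1


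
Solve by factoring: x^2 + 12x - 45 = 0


We need two numbers that multiply to -45 and add to 12.
Those numbers are 15 and -3 (since 15 * (-3) = -45 and 15 + (-3) = 12).
So x^2 + 12x - 45 = (x + 15)(x - 3) = 0
Setting each factor to zero: x = -15 or x = 3

x = -15, x = 3


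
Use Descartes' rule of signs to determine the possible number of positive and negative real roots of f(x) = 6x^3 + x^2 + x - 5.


Descartes' rule of signs:

For positive roots, count sign changes in f(x) = 6x^3 + x^2 + x - 5:
Signs of coefficients: +, +, +, -
Number of sign changes: 1
Possible positive real roots: 1

For negative roots, examine f(-x) = -6x^3 + x^2 - x - 5:
Signs of coefficients: -, +, -, -
Number of sign changes: 2
Possible negative real roots: 2, 0

Positive roots: 1; Negative roots: 2 or 0


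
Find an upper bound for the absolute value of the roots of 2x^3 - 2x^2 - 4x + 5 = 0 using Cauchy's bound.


Cauchy's bound: all roots r satisfy |r| <= 1 + max(|a_i/a_n|) for i = 0,...,n-1
where a_n is the leading coefficient.

Coefficients: [2, -2, -4, 5]
Leading coefficient a_n = 2
Ratios |a_i/a_n|: 1, 2, 5/2
Maximum ratio: 5/2
Cauchy's bound: |r| <= 1 + 5/2 = 7/2

Upper bound = 7/2


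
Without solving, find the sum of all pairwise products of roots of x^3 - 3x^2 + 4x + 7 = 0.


By Vieta's formulas for x^3 + bx^2 + cx + d = 0:
  r1 + r2 + r3 = -b/a = 3
  r1*r2 + r1*r3 + r2*r3 = c/a = 4
  r1*r2*r3 = -d/a = -7


Sum of pairwise products = 4


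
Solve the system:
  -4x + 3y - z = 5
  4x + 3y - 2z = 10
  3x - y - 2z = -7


Using Cramer's rule. Expand each determinant along the first row.
D  = (-4)*[3*(-2) - (-2)*(-1)] - 3*[4*(-2) - (-2)*3] + (-1)*[4*(-1) - 3*3]
  = (-4)*(-8) - 3*(-2) + (-1)*(-13) = 51
Dx = 5*[3*(-2) - (-2)*(-1)] - 3*[10*(-2) - (-2)*(-7)] + (-1)*[10*(-1) - 3*(-7)]
  = 5*(-8) - 3*(-34) + (-1)*(11) = 51
Dy = (-4)*[10*(-2) - (-2)*(-7)] - 5*[4*(-2) - (-2)*3] + (-1)*[4*(-7) - 10*3]
  = (-4)*(-34) - 5*(-2) + (-1)*(-58) = 204
Dz = (-4)*[3*(-7) - 10*(-1)] - 3*[4*(-7) - 10*3] + 5*[4*(-1) - 3*3]
  = (-4)*(-11) - 3*(-58) + 5*(-13) = 153
x = Dx/D = 51/51 = 1, y = Dy/D = 204/51 = 4, z = Dz/D = 153/51 = 3
Check eq1: (-4)(1) + (3)(4) + (-1)(3) = 5 = 5 ✓
Check eq2: (4)(1) + (3)(4) + (-2)(3) = 10 = 10 ✓
Check eq3: (3)(1) + (-1)(4) + (-2)(3) = -7 = -7 ✓

x = 1, y = 4, z = 3


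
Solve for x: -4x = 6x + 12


Starting with: -4x = 6x + 12
Move all x terms to left: (-4 - 6)x = 12 - 0
Simplify: -10x = 12
Divide both sides by -10: x = -6/5

x = -6/5


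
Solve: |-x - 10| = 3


An absolute value equation |expr| = 3 gives two cases:
Case 1: -x - 10 = 3
  -x = 13, so x = -13
Case 2: -x - 10 = -3
  -x = 7, so x = -7

x = -13, x = -7


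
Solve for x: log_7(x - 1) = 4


Convert to exponential form: x - 1 = 7^4 = 2401
x = 2401 + 1 = 2402
Check: log_7(2402 - 1) = log_7(2401) = log_7(2401) = 4 ✓

x = 2402


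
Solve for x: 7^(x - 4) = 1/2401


Express both sides with the same base.
1/2401 = 7^(-4)
Since the bases match, equate exponents: x - 4 = -4
So x = -4 - (-4) = 0

x = 0


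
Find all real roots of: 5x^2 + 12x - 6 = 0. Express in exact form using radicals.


Using the quadratic formula: x = (-b ± sqrt(b^2 - 4ac)) / (2a)
Here a = 5, b = 12, c = -6
Discriminant = b^2 - 4ac = 12^2 - 4(5)(-6) = 144 + 120 = 264
Since discriminant = 264 > 0, there are two real roots.
x = (-12 ± 2*sqrt(66)) / 10
Simplifying: x = (-6 ± sqrt(66)) / 5
Numerically: x ≈ 0.4248 or x ≈ -2.8248

x = (-6 + sqrt(66)) / 5 or x = (-6 - sqrt(66)) / 5


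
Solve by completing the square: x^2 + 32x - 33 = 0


Start: x^2 + 32x - 33 = 0
Move constant: x^2 + 32x = 33
Half of 32 is 16, squared is 256
Add 256 to both sides: x^2 + 32x + 256 = 289
(x + 16)^2 = 289
x + 16 = ±17
x = -16 + 17 = 1 or x = -16 - 17 = -33

x = -33, x = 1


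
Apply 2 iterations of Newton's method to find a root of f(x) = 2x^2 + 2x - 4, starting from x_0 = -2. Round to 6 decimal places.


Newton's method: x_(n+1) = x_n - f(x_n)/f'(x_n)
f(x) = 2x^2 + 2x - 4
f'(x) = 4x + 2

Iteration 1:
  f(-2.000000) = 0.000000
  f'(-2.000000) = -6.000000
  x_1 = -2.000000 - (0.000000)/(-6.000000) = -2.000000

Iteration 2:
  f(-2.000000) = 0.000000
  f'(-2.000000) = -6.000000
  x_2 = -2.000000 - (0.000000)/(-6.000000) = -2.000000

x_2 = -2.000000


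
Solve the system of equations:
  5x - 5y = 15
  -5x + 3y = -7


Using Cramer's rule:
Determinant D = (5)(3) - (-5)(-5) = 15 - 25 = -10
Dx = (15)(3) - (-7)(-5) = 45 - 35 = 10
Dy = (5)(-7) - (-5)(15) = -35 + 75 = 40
x = Dx/D = 10/-10 = -1
y = Dy/D = 40/-10 = -4

x = -1, y = -4


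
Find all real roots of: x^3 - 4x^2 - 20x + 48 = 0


Let p(x) = x^3 - 4x^2 - 20x + 48. By the rational root theorem (leading coefficient 1), any rational root is an integer divisor of 48: try ±1, ±2, ... in turn.
Test x = 1: value = 25 ≠ 0.
Test x = -1: value = 63 ≠ 0.
Test x = 2: value = 0 ✓, so (x - 2) is a factor.
Synthetic division by (x - 2): bring down 1; 1(2) - 4 = -2; (-2)(2) - 20 = -24; (-24)(2) + 48 = 0 → quotient x^2 - 2x - 24, remainder 0.
Solve the quadratic x^2 - 2x - 24 = 0: discriminant = (-2)^2 - 4(1)(-24) = 4 + 96 = 100.
sqrt(100) = 10, so x = (2 ± 10)/2: x = 6 or x = -4.

x = -4, x = 2, x = 6


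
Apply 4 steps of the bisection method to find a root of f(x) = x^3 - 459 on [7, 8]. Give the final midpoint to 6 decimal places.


f(x) = x^3 - 459
f(7) = -116 < 0
f(8) = 53 > 0

Step 1: midpoint = (7.000000 + 8.000000)/2 = 7.500000
  f(7.500000) = -37.125000
  f(mid) < 0, so root is in [7.500000, 8.000000]

Step 2: midpoint = (7.500000 + 8.000000)/2 = 7.750000
  f(7.750000) = 6.484375
  f(mid) > 0, so root is in [7.500000, 7.750000]

Step 3: midpoint = (7.500000 + 7.750000)/2 = 7.625000
  f(7.625000) = -15.677734
  f(mid) < 0, so root is in [7.625000, 7.750000]

Step 4: midpoint = (7.625000 + 7.750000)/2 = 7.687500
  f(7.687500) = -4.686768
  f(mid) < 0, so root is in [7.687500, 7.750000]

midpoint = 7.687500


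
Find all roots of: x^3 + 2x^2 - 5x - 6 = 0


Let p(x) = x^3 + 2x^2 - 5x - 6. By the rational root theorem (leading coefficient 1), any rational root is an integer divisor of 6: try ±1, ±2, ... in turn.
Test x = 1: value = -8 ≠ 0.
Test x = -1: value = 0 ✓, so (x + 1) is a factor.
Synthetic division by (x + 1): bring down 1; 1(-1) + 2 = 1; 1(-1) - 5 = -6; (-6)(-1) - 6 = 0 → quotient x^2 + x - 6, remainder 0.
Solve the quadratic x^2 + x - 6 = 0: discriminant = 1^2 - 4(1)(-6) = 1 + 24 = 25.
sqrt(25) = 5, so x = (-1 ± 5)/2: x = 2 or x = -3.
Collecting all roots found:

x = -3, x = -1, x = 2


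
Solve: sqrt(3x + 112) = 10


Square both sides: 3x + 112 = 10^2 = 100
3x = 100 - 112 = -12
x = -4
Check: sqrt(3*(-4) + 112) = sqrt(100) = 10 ✓

x = -4


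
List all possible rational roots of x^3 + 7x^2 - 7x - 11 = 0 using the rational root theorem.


Rational root theorem: possible roots are ±p/q where:
  p divides the constant term (-11): p ∈ {1, 11}
  q divides the leading coefficient (1): q ∈ {1}

All possible rational roots: -11, -1, 1, 11

-11, -1, 1, 11


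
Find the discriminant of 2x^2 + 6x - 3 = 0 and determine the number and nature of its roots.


For ax^2 + bx + c = 0, discriminant D = b^2 - 4ac
Here a = 2, b = 6, c = -3
D = (6)^2 - 4(2)(-3) = 36 + 24 = 60

D = 60 > 0 but not a perfect square
The equation has 2 distinct real irrational roots.

Discriminant = 60, 2 distinct real irrational roots


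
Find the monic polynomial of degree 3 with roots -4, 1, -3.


A monic polynomial with roots -4, 1, -3 is:
p(x) = (x + 4)(x - 1)(x + 3)
After multiplying by (x + 4): x + 4
After multiplying by (x - 1): x^2 + 3x - 4
After multiplying by (x + 3): x^3 + 6x^2 + 5x - 12

x^3 + 6x^2 + 5x - 12


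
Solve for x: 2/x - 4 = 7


Subtract -4 from both sides: 2/x = 11
Multiply both sides by x: 2 = 11 * x
Divide by 11: x = 2/11

x = 2/11


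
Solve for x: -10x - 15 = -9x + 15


Starting with: -10x - 15 = -9x + 15
Move all x terms to left: (-10 + 9)x = 15 + 15
Simplify: -x = 30
Divide both sides by -1: x = -30

x = -30


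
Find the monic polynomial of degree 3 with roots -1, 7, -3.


A monic polynomial with roots -1, 7, -3 is:
p(x) = (x + 1)(x - 7)(x + 3)
After multiplying by (x + 1): x + 1
After multiplying by (x - 7): x^2 - 6x - 7
After multiplying by (x + 3): x^3 - 3x^2 - 25x - 21

x^3 - 3x^2 - 25x - 21


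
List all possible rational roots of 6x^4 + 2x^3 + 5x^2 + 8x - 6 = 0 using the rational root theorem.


Rational root theorem: possible roots are ±p/q where:
  p divides the constant term (-6): p ∈ {1, 2, 3, 6}
  q divides the leading coefficient (6): q ∈ {1, 2, 3, 6}

All possible rational roots: -6, -3, -2, -3/2, -1, -2/3, -1/2, -1/3, -1/6, 1/6, 1/3, 1/2, 2/3, 1, 3/2, 2, 3, 6

-6, -3, -2, -3/2, -1, -2/3, -1/2, -1/3, -1/6, 1/6, 1/3, 1/2, 2/3, 1, 3/2, 2, 3, 6


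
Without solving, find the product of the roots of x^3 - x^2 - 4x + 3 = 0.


By Vieta's formulas for x^3 + bx^2 + cx + d = 0:
  r1 + r2 + r3 = -b/a = 1
  r1*r2 + r1*r3 + r2*r3 = c/a = -4
  r1*r2*r3 = -d/a = -3


Product = -3


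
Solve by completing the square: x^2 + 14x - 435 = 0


Start: x^2 + 14x - 435 = 0
Move constant: x^2 + 14x = 435
Half of 14 is 7, squared is 49
Add 49 to both sides: x^2 + 14x + 49 = 484
(x + 7)^2 = 484
x + 7 = ±22
x = -7 + 22 = 15 or x = -7 - 22 = -29

x = -29, x = 15


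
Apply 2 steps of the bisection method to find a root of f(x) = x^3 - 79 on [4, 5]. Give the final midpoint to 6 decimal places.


f(x) = x^3 - 79
f(4) = -15 < 0
f(5) = 46 > 0

Step 1: midpoint = (4.000000 + 5.000000)/2 = 4.500000
  f(4.500000) = 12.125000
  f(mid) > 0, so root is in [4.000000, 4.500000]

Step 2: midpoint = (4.000000 + 4.500000)/2 = 4.250000
  f(4.250000) = -2.234375
  f(mid) < 0, so root is in [4.250000, 4.500000]

midpoint = 4.250000


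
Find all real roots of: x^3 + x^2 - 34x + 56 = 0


Let p(x) = x^3 + x^2 - 34x + 56. By the rational root theorem (leading coefficient 1), any rational root is an integer divisor of 56: try ±1, ±2, ... in turn.
Test x = 1: value = 24 ≠ 0.
Test x = -1: value = 90 ≠ 0.
Test x = 2: value = 0 ✓, so (x - 2) is a factor.
Synthetic division by (x - 2): bring down 1; 1(2) + 1 = 3; 3(2) - 34 = -28; (-28)(2) + 56 = 0 → quotient x^2 + 3x - 28, remainder 0.
Solve the quadratic x^2 + 3x - 28 = 0: discriminant = 3^2 - 4(1)(-28) = 9 + 112 = 121.
sqrt(121) = 11, so x = (-3 ± 11)/2: x = 4 or x = -7.

x = -7, x = 2, x = 4
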